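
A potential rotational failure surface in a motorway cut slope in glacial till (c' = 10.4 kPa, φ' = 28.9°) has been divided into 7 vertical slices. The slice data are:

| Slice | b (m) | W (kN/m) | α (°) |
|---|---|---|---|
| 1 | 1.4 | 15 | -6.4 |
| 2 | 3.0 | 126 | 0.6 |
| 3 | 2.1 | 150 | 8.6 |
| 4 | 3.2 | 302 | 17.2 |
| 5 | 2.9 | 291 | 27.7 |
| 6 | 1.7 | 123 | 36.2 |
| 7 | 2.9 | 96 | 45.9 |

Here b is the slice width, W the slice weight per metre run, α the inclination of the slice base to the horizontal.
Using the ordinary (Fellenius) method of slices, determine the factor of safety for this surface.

Ordinary method of slices: FS = Σ[c'·Δl_i + (W_i cosα_i)·tanφ'] / Σ W_i sinα_i, with Δl_i = b_i / cosα_i.
Slice 1: Δl = 1.4/cos(-6.4°) = 1.409 m; N'_1 = 15·cos(-6.4°) = 14.9; c'Δl = 14.65; W sinα = -1.7
Slice 2: Δl = 3.0/cos0.6° = 3.000 m; N'_2 = 126·cos0.6° = 126.0; c'Δl = 31.20; W sinα = 1.3
Slice 3: Δl = 2.1/cos8.6° = 2.124 m; N'_3 = 150·cos8.6° = 148.3; c'Δl = 22.09; W sinα = 22.4
Slice 4: Δl = 3.2/cos17.2° = 3.350 m; N'_4 = 302·cos17.2° = 288.5; c'Δl = 34.84; W sinα = 89.3
Slice 5: Δl = 2.9/cos27.7° = 3.275 m; N'_5 = 291·cos27.7° = 257.6; c'Δl = 34.06; W sinα = 135.3
Slice 6: Δl = 1.7/cos36.2° = 2.107 m; N'_6 = 123·cos36.2° = 99.3; c'Δl = 21.91; W sinα = 72.6
Slice 7: Δl = 2.9/cos45.9° = 4.167 m; N'_7 = 96·cos45.9° = 66.8; c'Δl = 43.34; W sinα = 68.9
Σc'Δl = 202.1 kN/m; ΣN' = 1001.4 kN/m; ΣW sinα = 388.2 kN/m
Resisting = 202.1 + 1001.4·tan28.9° = 202.1 + 552.8 = 754.9 kN/m
FS = 754.9 / 388.2 = 1.944

FS = 1.94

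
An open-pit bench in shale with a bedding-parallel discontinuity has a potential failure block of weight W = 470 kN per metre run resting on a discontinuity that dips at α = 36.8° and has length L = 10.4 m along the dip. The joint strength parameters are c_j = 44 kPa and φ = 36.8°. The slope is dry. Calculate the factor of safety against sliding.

FS = 2.63

Resolving the block weight along and normal to the plane and applying the Mohr–Coulomb strength on the joint:
N' = W cosα = 470·cos36.8° = 376.3 kN/m
Driving force T = W sinα = 470·sin36.8° = 281.5 kN/m
Resisting force R = c_j·L + N'·tanφ = 44·10.4 + 376.3·tan36.8° = 457.6 + 281.5 = 739.1 kN/m
FS = R / T = 739.1 / 281.5 = 2.625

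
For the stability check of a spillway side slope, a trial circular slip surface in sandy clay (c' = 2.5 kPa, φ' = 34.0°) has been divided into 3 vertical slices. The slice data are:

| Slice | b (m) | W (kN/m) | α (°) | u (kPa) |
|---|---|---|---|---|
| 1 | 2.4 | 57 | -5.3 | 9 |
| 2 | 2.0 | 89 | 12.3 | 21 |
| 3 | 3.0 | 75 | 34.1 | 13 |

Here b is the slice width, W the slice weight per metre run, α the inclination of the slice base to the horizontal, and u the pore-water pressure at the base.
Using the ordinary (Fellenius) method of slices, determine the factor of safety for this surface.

FS = 1.50

Ordinary method of slices: FS = Σ[c'·Δl_i + (W_i cosα_i − u_i·Δl_i)·tanφ'] / Σ W_i sinα_i, with Δl_i = b_i / cosα_i.
Slice 1: Δl = 2.4/cos(-5.3°) = 2.410 m; N'_1 = 57·cos(-5.3°) − 9·2.410 = 35.1; c'Δl = 6.03; W sinα = -5.3
Slice 2: Δl = 2.0/cos12.3° = 2.047 m; N'_2 = 89·cos12.3° − 21·2.047 = 44.0; c'Δl = 5.12; W sinα = 19.0
Slice 3: Δl = 3.0/cos34.1° = 3.623 m; N'_3 = 75·cos34.1° − 13·3.623 = 15.0; c'Δl = 9.06; W sinα = 42.0
Σc'Δl = 20.2 kN/m; ΣN' = 94.0 kN/m; ΣW sinα = 55.7 kN/m
Resisting = 20.2 + 94.0·tan34.0° = 20.2 + 63.4 = 83.6 kN/m
FS = 83.6 / 55.7 = 1.500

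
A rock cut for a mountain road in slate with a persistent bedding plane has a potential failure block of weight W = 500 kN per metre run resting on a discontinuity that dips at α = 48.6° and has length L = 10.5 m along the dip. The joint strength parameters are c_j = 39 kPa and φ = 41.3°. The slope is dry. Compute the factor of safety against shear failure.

FS = 1.87

Resolving the block weight along and normal to the plane and applying the Mohr–Coulomb strength on the joint:
N' = W cosα = 500·cos48.6° = 330.7 kN/m
Driving force T = W sinα = 500·sin48.6° = 375.1 kN/m
Resisting force R = c_j·L + N'·tanφ = 39·10.5 + 330.7·tan41.3° = 409.5 + 290.5 = 700.0 kN/m
FS = R / T = 700.0 / 375.1 = 1.866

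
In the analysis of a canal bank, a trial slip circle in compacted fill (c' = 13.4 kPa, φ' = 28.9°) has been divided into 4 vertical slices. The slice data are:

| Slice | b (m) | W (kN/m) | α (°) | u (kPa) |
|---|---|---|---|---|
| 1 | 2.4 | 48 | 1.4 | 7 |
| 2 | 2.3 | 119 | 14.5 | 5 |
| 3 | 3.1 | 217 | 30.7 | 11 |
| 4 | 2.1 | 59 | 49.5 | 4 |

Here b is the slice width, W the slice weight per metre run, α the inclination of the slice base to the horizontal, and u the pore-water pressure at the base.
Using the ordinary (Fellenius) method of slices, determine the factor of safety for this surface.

FS = 1.74

Ordinary method of slices: FS = Σ[c'·Δl_i + (W_i cosα_i − u_i·Δl_i)·tanφ'] / Σ W_i sinα_i, with Δl_i = b_i / cosα_i.
Slice 1: Δl = 2.4/cos1.4° = 2.401 m; N'_1 = 48·cos1.4° − 7·2.401 = 31.2; c'Δl = 32.17; W sinα = 1.2
Slice 2: Δl = 2.3/cos14.5° = 2.376 m; N'_2 = 119·cos14.5° − 5·2.376 = 103.3; c'Δl = 31.83; W sinα = 29.8
Slice 3: Δl = 3.1/cos30.7° = 3.605 m; N'_3 = 217·cos30.7° − 11·3.605 = 146.9; c'Δl = 48.31; W sinα = 110.8
Slice 4: Δl = 2.1/cos49.5° = 3.234 m; N'_4 = 59·cos49.5° − 4·3.234 = 25.4; c'Δl = 43.33; W sinα = 44.9
Σc'Δl = 155.6 kN/m; ΣN' = 306.8 kN/m; ΣW sinα = 186.6 kN/m
Resisting = 155.6 + 306.8·tan28.9° = 155.6 + 169.4 = 325.0 kN/m
FS = 325.0 / 186.6 = 1.742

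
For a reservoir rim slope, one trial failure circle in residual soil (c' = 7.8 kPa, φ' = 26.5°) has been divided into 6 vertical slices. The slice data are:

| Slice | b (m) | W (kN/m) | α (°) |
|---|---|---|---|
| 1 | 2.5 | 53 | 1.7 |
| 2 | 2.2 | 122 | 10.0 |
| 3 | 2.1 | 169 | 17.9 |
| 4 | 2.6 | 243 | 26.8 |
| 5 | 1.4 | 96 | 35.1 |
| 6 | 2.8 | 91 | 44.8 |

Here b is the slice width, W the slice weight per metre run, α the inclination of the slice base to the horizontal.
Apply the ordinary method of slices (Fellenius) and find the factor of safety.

Ordinary method of slices: FS = Σ[c'·Δl_i + (W_i cosα_i)·tanφ'] / Σ W_i sinα_i, with Δl_i = b_i / cosα_i.
Slice 1: Δl = 2.5/cos1.7° = 2.501 m; N'_1 = 53·cos1.7° = 53.0; c'Δl = 19.51; W sinα = 1.6
Slice 2: Δl = 2.2/cos10.0° = 2.234 m; N'_2 = 122·cos10.0° = 120.1; c'Δl = 17.42; W sinα = 21.2
Slice 3: Δl = 2.1/cos17.9° = 2.207 m; N'_3 = 169·cos17.9° = 160.8; c'Δl = 17.21; W sinα = 51.9
Slice 4: Δl = 2.6/cos26.8° = 2.913 m; N'_4 = 243·cos26.8° = 216.9; c'Δl = 22.72; W sinα = 109.6
Slice 5: Δl = 1.4/cos35.1° = 1.711 m; N'_5 = 96·cos35.1° = 78.5; c'Δl = 13.35; W sinα = 55.2
Slice 6: Δl = 2.8/cos44.8° = 3.946 m; N'_6 = 91·cos44.8° = 64.6; c'Δl = 30.78; W sinα = 64.1
Σc'Δl = 121.0 kN/m; ΣN' = 694.0 kN/m; ΣW sinα = 303.6 kN/m
Resisting = 121.0 + 694.0·tan26.5° = 121.0 + 346.0 = 467.0 kN/m
FS = 467.0 / 303.6 = 1.538

FS = 1.54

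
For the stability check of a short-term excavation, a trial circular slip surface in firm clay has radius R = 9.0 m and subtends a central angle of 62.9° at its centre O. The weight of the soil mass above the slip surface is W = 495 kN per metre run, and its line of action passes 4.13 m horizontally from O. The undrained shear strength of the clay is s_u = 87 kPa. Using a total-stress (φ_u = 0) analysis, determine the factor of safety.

Taking moments about the centre O, the resisting moment is provided by the undrained shear strength acting along the arc:
Arc length L_a = R·θ = 9.0·(62.9°·π/180) = 9.0·1.0978 = 9.88 m
M_R = s_u·L_a·R = 87·9.88·9.0 = 7736.3 kN·m/m
M_D = W·d = 495·4.13 = 2044.3 kN·m/m
FS = M_R / M_D = 7736.3 / 2044.3 = 3.784

FS = 3.78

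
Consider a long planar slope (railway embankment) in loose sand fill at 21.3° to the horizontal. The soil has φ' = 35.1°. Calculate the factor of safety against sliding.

For a dry cohesionless infinite slope the factor of safety is FS = tanφ' / tanβ.
FS = tan35.1° / tan21.3° = 0.7028 / 0.3899 = 1.803

FS = 1.80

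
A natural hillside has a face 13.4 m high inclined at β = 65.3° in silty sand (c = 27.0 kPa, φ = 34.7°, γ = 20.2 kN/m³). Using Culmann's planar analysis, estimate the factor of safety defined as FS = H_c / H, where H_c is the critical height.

H_c = (4c/γ) · sinβ cosφ / [1 − cos(β − φ)]
    = (4·27.0/20.2) · sin65.3°·cos34.7° / [1 − cos30.6°]
    = 5.347 · 0.7469 / 0.1393 = 28.68 m
FS = H_c / H = 28.68 / 13.4 = 2.140

FS = 2.14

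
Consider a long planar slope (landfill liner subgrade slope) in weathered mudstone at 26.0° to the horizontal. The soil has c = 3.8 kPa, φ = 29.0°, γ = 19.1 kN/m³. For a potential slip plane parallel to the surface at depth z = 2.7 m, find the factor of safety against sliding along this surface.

FS = 1.32

For an infinite slope with a slip plane parallel to the surface (no pore pressure): FS = [c + γz cos²β tanφ] / [γz sinβ cosβ].
γz = 19.1·2.7 = 51.57 kN/m²
Numerator = 3.8 + 51.57·cos²26.0°·tan29.0° = 3.8 + 51.57·0.8078·0.5543 = 26.892 kPa
Denominator = 51.57·sin26.0°·cos26.0° = 51.57·0.4384·0.8988 = 20.319 kPa
FS = 26.892 / 20.319 = 1.324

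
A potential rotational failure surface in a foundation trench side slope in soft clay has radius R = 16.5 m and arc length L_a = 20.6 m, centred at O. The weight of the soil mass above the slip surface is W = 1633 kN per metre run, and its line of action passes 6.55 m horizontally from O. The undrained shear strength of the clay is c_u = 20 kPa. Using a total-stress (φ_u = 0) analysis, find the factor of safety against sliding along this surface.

Taking moments about the centre O, the resisting moment is provided by the undrained shear strength acting along the arc:
M_R = c_u·L_a·R = 20·20.60·16.5 = 6798.0 kN·m/m
M_D = W·d = 1633·6.55 = 10696.1 kN·m/m
FS = M_R / M_D = 6798.0 / 10696.1 = 0.636

FS = 0.64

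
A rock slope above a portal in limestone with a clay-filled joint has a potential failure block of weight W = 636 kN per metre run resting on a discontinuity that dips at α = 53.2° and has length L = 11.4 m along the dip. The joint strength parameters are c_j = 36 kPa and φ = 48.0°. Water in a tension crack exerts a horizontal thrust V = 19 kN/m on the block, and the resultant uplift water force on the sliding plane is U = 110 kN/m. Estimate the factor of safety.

Resolving the block weight along and normal to the plane and applying the Mohr–Coulomb strength on the joint:
N' = W cosα − U − V sinα = 636·cos53.2° − 110 − 19·sin53.2° = 255.8 kN/m
Driving force T = W sinα + V cosα = 636·sin53.2° + 19·cos53.2° = 520.6 kN/m
Resisting force R = c_j·L + N'·tanφ = 36·11.4 + 255.8·tan48.0° = 410.4 + 284.1 = 694.5 kN/m
FS = R / T = 694.5 / 520.6 = 1.334

FS = 1.33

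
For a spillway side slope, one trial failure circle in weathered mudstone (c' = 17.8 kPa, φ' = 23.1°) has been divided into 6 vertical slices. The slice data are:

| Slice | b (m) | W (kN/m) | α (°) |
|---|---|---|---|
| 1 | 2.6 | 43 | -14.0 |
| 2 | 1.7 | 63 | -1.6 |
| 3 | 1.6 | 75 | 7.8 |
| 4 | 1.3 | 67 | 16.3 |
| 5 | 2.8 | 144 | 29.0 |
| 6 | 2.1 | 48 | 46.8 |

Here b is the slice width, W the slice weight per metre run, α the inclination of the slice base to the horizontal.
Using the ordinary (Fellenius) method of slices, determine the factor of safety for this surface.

Ordinary method of slices: FS = Σ[c'·Δl_i + (W_i cosα_i)·tanφ'] / Σ W_i sinα_i, with Δl_i = b_i / cosα_i.
Slice 1: Δl = 2.6/cos(-14.0°) = 2.680 m; N'_1 = 43·cos(-14.0°) = 41.7; c'Δl = 47.70; W sinα = -10.4
Slice 2: Δl = 1.7/cos(-1.6°) = 1.701 m; N'_2 = 63·cos(-1.6°) = 63.0; c'Δl = 30.27; W sinα = -1.8
Slice 3: Δl = 1.6/cos7.8° = 1.615 m; N'_3 = 75·cos7.8° = 74.3; c'Δl = 28.75; W sinα = 10.2
Slice 4: Δl = 1.3/cos16.3° = 1.354 m; N'_4 = 67·cos16.3° = 64.3; c'Δl = 24.11; W sinα = 18.8
Slice 5: Δl = 2.8/cos29.0° = 3.201 m; N'_5 = 144·cos29.0° = 125.9; c'Δl = 56.98; W sinα = 69.8
Slice 6: Δl = 2.1/cos46.8° = 3.068 m; N'_6 = 48·cos46.8° = 32.9; c'Δl = 54.61; W sinα = 35.0
Σc'Δl = 242.4 kN/m; ΣN' = 402.1 kN/m; ΣW sinα = 121.6 kN/m
Resisting = 242.4 + 402.1·tan23.1° = 242.4 + 171.5 = 413.9 kN/m
FS = 413.9 / 121.6 = 3.403

FS = 3.40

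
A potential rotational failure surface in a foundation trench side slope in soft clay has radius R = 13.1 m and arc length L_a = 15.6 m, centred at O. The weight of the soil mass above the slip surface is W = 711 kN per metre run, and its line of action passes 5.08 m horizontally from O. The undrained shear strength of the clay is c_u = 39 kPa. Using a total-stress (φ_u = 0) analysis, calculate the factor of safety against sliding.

FS = 2.21

Taking moments about the centre O, the resisting moment is provided by the undrained shear strength acting along the arc:
M_R = c_u·L_a·R = 39·15.60·13.1 = 7970.0 kN·m/m
M_D = W·d = 711·5.08 = 3611.9 kN·m/m
FS = M_R / M_D = 7970.0 / 3611.9 = 2.207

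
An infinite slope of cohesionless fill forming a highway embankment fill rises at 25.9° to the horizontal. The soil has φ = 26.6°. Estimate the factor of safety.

FS = 1.03

For a dry cohesionless infinite slope the factor of safety is FS = tanφ / tanβ.
FS = tan26.6° / tan25.9° = 0.5008 / 0.4856 = 1.031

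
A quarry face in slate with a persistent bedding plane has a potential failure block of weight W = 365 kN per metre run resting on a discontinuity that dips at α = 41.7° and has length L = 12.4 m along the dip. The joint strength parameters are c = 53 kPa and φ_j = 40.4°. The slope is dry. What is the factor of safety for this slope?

Resolving the block weight along and normal to the plane and applying the Mohr–Coulomb strength on the joint:
N' = W cosα = 365·cos41.7° = 272.5 kN/m
Driving force T = W sinα = 365·sin41.7° = 242.8 kN/m
Resisting force R = c·L + N'·tanφ_j = 53·12.4 + 272.5·tan40.4° = 657.2 + 231.9 = 889.1 kN/m
FS = R / T = 889.1 / 242.8 = 3.662

FS = 3.66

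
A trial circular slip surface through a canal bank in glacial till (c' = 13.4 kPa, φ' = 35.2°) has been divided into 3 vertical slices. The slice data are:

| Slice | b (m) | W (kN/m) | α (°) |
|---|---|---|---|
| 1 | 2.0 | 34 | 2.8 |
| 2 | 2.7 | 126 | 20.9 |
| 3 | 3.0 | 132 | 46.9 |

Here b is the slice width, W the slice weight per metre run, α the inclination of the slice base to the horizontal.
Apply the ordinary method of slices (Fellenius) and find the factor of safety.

Ordinary method of slices: FS = Σ[c'·Δl_i + (W_i cosα_i)·tanφ'] / Σ W_i sinα_i, with Δl_i = b_i / cosα_i.
Slice 1: Δl = 2.0/cos2.8° = 2.002 m; N'_1 = 34·cos2.8° = 34.0; c'Δl = 26.83; W sinα = 1.7
Slice 2: Δl = 2.7/cos20.9° = 2.890 m; N'_2 = 126·cos20.9° = 117.7; c'Δl = 38.73; W sinα = 44.9
Slice 3: Δl = 3.0/cos46.9° = 4.391 m; N'_3 = 132·cos46.9° = 90.2; c'Δl = 58.83; W sinα = 96.4
Σc'Δl = 124.4 kN/m; ΣN' = 241.9 kN/m; ΣW sinα = 143.0 kN/m
Resisting = 124.4 + 241.9·tan35.2° = 124.4 + 170.6 = 295.0 kN/m
FS = 295.0 / 143.0 = 2.063

FS = 2.06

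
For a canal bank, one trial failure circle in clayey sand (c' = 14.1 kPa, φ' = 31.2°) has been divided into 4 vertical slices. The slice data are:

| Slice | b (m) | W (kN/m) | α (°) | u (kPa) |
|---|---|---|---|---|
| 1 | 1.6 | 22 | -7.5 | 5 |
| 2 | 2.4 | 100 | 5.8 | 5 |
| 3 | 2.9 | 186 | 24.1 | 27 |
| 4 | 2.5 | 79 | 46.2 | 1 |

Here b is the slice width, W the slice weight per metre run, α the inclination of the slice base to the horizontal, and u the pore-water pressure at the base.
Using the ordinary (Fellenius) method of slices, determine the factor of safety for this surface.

Ordinary method of slices: FS = Σ[c'·Δl_i + (W_i cosα_i − u_i·Δl_i)·tanφ'] / Σ W_i sinα_i, with Δl_i = b_i / cosα_i.
Slice 1: Δl = 1.6/cos(-7.5°) = 1.614 m; N'_1 = 22·cos(-7.5°) − 5·1.614 = 13.7; c'Δl = 22.75; W sinα = -2.9
Slice 2: Δl = 2.4/cos5.8° = 2.412 m; N'_2 = 100·cos5.8° − 5·2.412 = 87.4; c'Δl = 34.01; W sinα = 10.1
Slice 3: Δl = 2.9/cos24.1° = 3.177 m; N'_3 = 186·cos24.1° − 27·3.177 = 84.0; c'Δl = 44.79; W sinα = 75.9
Slice 4: Δl = 2.5/cos46.2° = 3.612 m; N'_4 = 79·cos46.2° − 1·3.612 = 51.1; c'Δl = 50.93; W sinα = 57.0
Σc'Δl = 152.5 kN/m; ΣN' = 236.2 kN/m; ΣW sinα = 140.2 kN/m
Resisting = 152.5 + 236.2·tan31.2° = 152.5 + 143.1 = 295.6 kN/m
FS = 295.6 / 140.2 = 2.108

FS = 2.11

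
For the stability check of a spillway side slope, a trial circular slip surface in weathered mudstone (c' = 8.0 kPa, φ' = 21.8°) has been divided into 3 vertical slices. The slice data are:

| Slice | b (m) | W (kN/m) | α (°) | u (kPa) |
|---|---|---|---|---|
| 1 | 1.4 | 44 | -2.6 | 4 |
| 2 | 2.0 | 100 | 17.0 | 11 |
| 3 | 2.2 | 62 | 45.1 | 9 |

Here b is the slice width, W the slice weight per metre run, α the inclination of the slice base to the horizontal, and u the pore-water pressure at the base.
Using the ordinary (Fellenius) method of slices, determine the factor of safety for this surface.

Ordinary method of slices: FS = Σ[c'·Δl_i + (W_i cosα_i − u_i·Δl_i)·tanφ'] / Σ W_i sinα_i, with Δl_i = b_i / cosα_i.
Slice 1: Δl = 1.4/cos(-2.6°) = 1.401 m; N'_1 = 44·cos(-2.6°) − 4·1.401 = 38.3; c'Δl = 11.21; W sinα = -2.0
Slice 2: Δl = 2.0/cos17.0° = 2.091 m; N'_2 = 100·cos17.0° − 11·2.091 = 72.6; c'Δl = 16.73; W sinα = 29.2
Slice 3: Δl = 2.2/cos45.1° = 3.117 m; N'_3 = 62·cos45.1° − 9·3.117 = 15.7; c'Δl = 24.93; W sinα = 43.9
Σc'Δl = 52.9 kN/m; ΣN' = 126.7 kN/m; ΣW sinα = 71.2 kN/m
Resisting = 52.9 + 126.7·tan21.8° = 52.9 + 50.7 = 103.5 kN/m
FS = 103.5 / 71.2 = 1.455

FS = 1.46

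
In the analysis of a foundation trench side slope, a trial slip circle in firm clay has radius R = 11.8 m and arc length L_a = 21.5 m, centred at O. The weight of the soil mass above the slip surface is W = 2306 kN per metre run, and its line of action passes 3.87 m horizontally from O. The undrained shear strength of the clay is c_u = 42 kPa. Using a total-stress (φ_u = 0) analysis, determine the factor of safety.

FS = 1.19

Taking moments about the centre O, the resisting moment is provided by the undrained shear strength acting along the arc:
M_R = c_u·L_a·R = 42·21.50·11.8 = 10655.4 kN·m/m
M_D = W·d = 2306·3.87 = 8924.2 kN·m/m
FS = M_R / M_D = 10655.4 / 8924.2 = 1.194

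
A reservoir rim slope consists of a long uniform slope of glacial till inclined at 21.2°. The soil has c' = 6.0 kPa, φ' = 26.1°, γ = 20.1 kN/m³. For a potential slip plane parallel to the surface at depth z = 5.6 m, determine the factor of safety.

FS = 1.42

For an infinite slope with a slip plane parallel to the surface (no pore pressure): FS = [c' + γz cos²β tanφ'] / [γz sinβ cosβ].
γz = 20.1·5.6 = 112.56 kN/m²
Numerator = 6.0 + 112.56·cos²21.2°·tan26.1° = 6.0 + 112.56·0.8692·0.4899 = 53.931 kPa
Denominator = 112.56·sin21.2°·cos21.2° = 112.56·0.3616·0.9323 = 37.950 kPa
FS = 53.931 / 37.950 = 1.421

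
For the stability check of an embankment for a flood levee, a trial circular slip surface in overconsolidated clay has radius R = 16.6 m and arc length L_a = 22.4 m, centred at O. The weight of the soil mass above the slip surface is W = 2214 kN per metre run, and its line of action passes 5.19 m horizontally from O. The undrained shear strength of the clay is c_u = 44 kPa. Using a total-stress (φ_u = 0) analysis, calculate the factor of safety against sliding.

FS = 1.42

Taking moments about the centre O, the resisting moment is provided by the undrained shear strength acting along the arc:
M_R = c_u·L_a·R = 44·22.40·16.6 = 16361.0 kN·m/m
M_D = W·d = 2214·5.19 = 11490.7 kN·m/m
FS = M_R / M_D = 16361.0 / 11490.7 = 1.424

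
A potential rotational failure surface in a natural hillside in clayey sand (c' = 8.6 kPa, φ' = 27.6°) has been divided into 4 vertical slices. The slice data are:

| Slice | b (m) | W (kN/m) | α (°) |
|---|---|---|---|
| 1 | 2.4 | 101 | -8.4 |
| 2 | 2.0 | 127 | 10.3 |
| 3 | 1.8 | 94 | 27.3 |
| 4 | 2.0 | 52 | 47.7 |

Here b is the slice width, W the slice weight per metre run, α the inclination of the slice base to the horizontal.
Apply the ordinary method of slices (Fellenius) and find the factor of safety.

Ordinary method of slices: FS = Σ[c'·Δl_i + (W_i cosα_i)·tanφ'] / Σ W_i sinα_i, with Δl_i = b_i / cosα_i.
Slice 1: Δl = 2.4/cos(-8.4°) = 2.426 m; N'_1 = 101·cos(-8.4°) = 99.9; c'Δl = 20.86; W sinα = -14.8
Slice 2: Δl = 2.0/cos10.3° = 2.033 m; N'_2 = 127·cos10.3° = 125.0; c'Δl = 17.48; W sinα = 22.7
Slice 3: Δl = 1.8/cos27.3° = 2.026 m; N'_3 = 94·cos27.3° = 83.5; c'Δl = 17.42; W sinα = 43.1
Slice 4: Δl = 2.0/cos47.7° = 2.972 m; N'_4 = 52·cos47.7° = 35.0; c'Δl = 25.56; W sinα = 38.5
Σc'Δl = 81.3 kN/m; ΣN' = 343.4 kN/m; ΣW sinα = 89.5 kN/m
Resisting = 81.3 + 343.4·tan27.6° = 81.3 + 179.5 = 260.8 kN/m
FS = 260.8 / 89.5 = 2.914

FS = 2.91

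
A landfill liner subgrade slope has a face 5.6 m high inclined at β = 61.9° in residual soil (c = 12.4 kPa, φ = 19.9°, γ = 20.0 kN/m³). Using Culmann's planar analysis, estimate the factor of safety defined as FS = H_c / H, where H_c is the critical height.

FS = 1.43

H_c = (4c/γ) · sinβ cosφ / [1 − cos(β − φ)]
    = (4·12.4/20.0) · sin61.9°·cos19.9° / [1 − cos42.0°]
    = 2.480 · 0.8295 / 0.2569 = 8.01 m
FS = H_c / H = 8.01 / 5.6 = 1.430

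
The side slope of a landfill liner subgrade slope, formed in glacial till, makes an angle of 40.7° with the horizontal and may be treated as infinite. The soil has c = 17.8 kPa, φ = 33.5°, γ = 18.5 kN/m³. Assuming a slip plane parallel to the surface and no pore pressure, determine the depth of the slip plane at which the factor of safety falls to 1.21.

z = 4.42 m

Setting FS = 1.21 in FS = [c + γz cos²β tanφ] / [γz sinβ cosβ] and solving for z:
z = c / [γ cosβ (FS·sinβ − cosβ·tanφ)]
  = 17.8 / [18.5·cos40.7°·(1.21·sin40.7° − cos40.7°·tan33.5°)]
  = 17.8 / [18.5·0.7581·(1.21·0.6521 − 0.7581·0.6619)]
  = 17.8 / 4.0287 = 4.418 m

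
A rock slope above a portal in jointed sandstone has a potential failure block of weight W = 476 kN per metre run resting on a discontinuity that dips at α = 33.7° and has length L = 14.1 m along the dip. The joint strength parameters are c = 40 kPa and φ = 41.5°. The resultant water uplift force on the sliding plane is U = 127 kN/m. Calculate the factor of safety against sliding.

Resolving the block weight along and normal to the plane and applying the Mohr–Coulomb strength on the joint:
N' = W cosα − U = 476·cos33.7° − 127 = 269.0 kN/m
Driving force T = W sinα = 476·sin33.7° = 264.1 kN/m
Resisting force R = c·L + N'·tanφ = 40·14.1 + 269.0·tan41.5° = 564.0 + 238.0 = 802.0 kN/m
FS = R / T = 802.0 / 264.1 = 3.037

FS = 3.04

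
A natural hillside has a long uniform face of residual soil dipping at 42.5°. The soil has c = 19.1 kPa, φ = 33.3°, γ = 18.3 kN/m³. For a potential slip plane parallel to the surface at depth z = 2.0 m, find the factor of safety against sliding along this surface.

For an infinite slope with a slip plane parallel to the surface (no pore pressure): FS = [c + γz cos²β tanφ] / [γz sinβ cosβ].
γz = 18.3·2.0 = 36.60 kN/m²
Numerator = 19.1 + 36.60·cos²42.5°·tan33.3° = 19.1 + 36.60·0.5436·0.6569 = 32.169 kPa
Denominator = 36.60·sin42.5°·cos42.5° = 36.60·0.6756·0.7373 = 18.230 kPa
FS = 32.169 / 18.230 = 1.765

FS = 1.76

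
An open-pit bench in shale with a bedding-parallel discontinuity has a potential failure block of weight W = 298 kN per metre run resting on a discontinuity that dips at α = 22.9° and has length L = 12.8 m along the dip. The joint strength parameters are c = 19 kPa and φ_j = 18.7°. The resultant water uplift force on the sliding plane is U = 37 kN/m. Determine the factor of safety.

Resolving the block weight along and normal to the plane and applying the Mohr–Coulomb strength on the joint:
N' = W cosα − U = 298·cos22.9° − 37 = 237.5 kN/m
Driving force T = W sinα = 298·sin22.9° = 116.0 kN/m
Resisting force R = c·L + N'·tanφ_j = 19·12.8 + 237.5·tan18.7° = 243.2 + 80.4 = 323.6 kN/m
FS = R / T = 323.6 / 116.0 = 2.791

FS = 2.79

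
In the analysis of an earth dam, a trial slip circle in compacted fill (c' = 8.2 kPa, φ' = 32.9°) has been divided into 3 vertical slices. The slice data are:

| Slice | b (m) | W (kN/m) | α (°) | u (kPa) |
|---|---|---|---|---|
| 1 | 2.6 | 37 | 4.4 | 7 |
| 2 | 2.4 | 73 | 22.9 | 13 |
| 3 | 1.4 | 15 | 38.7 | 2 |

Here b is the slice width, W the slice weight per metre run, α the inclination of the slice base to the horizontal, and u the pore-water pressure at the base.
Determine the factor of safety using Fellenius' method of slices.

FS = 2.37

Ordinary method of slices: FS = Σ[c'·Δl_i + (W_i cosα_i − u_i·Δl_i)·tanφ'] / Σ W_i sinα_i, with Δl_i = b_i / cosα_i.
Slice 1: Δl = 2.6/cos4.4° = 2.608 m; N'_1 = 37·cos4.4° − 7·2.608 = 18.6; c'Δl = 21.38; W sinα = 2.8
Slice 2: Δl = 2.4/cos22.9° = 2.605 m; N'_2 = 73·cos22.9° − 13·2.605 = 33.4; c'Δl = 21.36; W sinα = 28.4
Slice 3: Δl = 1.4/cos38.7° = 1.794 m; N'_3 = 15·cos38.7° − 2·1.794 = 8.1; c'Δl = 14.71; W sinα = 9.4
Σc'Δl = 57.5 kN/m; ΣN' = 60.1 kN/m; ΣW sinα = 40.6 kN/m
Resisting = 57.5 + 60.1·tan32.9° = 57.5 + 38.9 = 96.4 kN/m
FS = 96.4 / 40.6 = 2.372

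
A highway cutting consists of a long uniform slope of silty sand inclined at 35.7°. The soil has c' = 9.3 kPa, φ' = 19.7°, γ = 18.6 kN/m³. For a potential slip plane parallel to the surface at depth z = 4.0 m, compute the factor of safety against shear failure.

For an infinite slope with a slip plane parallel to the surface (no pore pressure): FS = [c' + γz cos²β tanφ'] / [γz sinβ cosβ].
γz = 18.6·4.0 = 74.40 kN/m²
Numerator = 9.3 + 74.40·cos²35.7°·tan19.7° = 9.3 + 74.40·0.6595·0.3581 = 26.868 kPa
Denominator = 74.40·sin35.7°·cos35.7° = 74.40·0.5835·0.8121 = 35.257 kPa
FS = 26.868 / 35.257 = 0.762

FS = 0.76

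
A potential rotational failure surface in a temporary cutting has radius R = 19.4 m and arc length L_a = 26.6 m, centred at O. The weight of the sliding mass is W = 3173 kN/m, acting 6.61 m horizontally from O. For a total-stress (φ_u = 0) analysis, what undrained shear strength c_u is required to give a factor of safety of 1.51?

FS = c_u·L_a·R / (W·d), so c_u = FS·W·d / (L_a·R).
c_u = 1.51·3173·6.61 / (26.60·19.4) = 31670.0 / 516.04 = 61.37 kPa

c_u = 61.4 kPa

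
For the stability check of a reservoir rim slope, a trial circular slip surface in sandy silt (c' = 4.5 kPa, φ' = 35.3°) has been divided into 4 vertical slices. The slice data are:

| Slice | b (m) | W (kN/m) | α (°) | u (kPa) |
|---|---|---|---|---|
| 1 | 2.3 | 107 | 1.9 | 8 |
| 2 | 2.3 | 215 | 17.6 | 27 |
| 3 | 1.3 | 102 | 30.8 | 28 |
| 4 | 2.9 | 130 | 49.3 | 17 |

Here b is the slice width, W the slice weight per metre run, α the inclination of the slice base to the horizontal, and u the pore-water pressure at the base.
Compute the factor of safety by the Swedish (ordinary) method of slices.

FS = 1.13

Ordinary method of slices: FS = Σ[c'·Δl_i + (W_i cosα_i − u_i·Δl_i)·tanφ'] / Σ W_i sinα_i, with Δl_i = b_i / cosα_i.
Slice 1: Δl = 2.3/cos1.9° = 2.301 m; N'_1 = 107·cos1.9° − 8·2.301 = 88.5; c'Δl = 10.36; W sinα = 3.5
Slice 2: Δl = 2.3/cos17.6° = 2.413 m; N'_2 = 215·cos17.6° − 27·2.413 = 139.8; c'Δl = 10.86; W sinα = 65.0
Slice 3: Δl = 1.3/cos30.8° = 1.513 m; N'_3 = 102·cos30.8° − 28·1.513 = 45.2; c'Δl = 6.81; W sinα = 52.2
Slice 4: Δl = 2.9/cos49.3° = 4.447 m; N'_4 = 130·cos49.3° − 17·4.447 = 9.2; c'Δl = 20.01; W sinα = 98.6
Σc'Δl = 48.0 kN/m; ΣN' = 282.7 kN/m; ΣW sinα = 219.3 kN/m
Resisting = 48.0 + 282.7·tan35.3° = 48.0 + 200.2 = 248.2 kN/m
FS = 248.2 / 219.3 = 1.132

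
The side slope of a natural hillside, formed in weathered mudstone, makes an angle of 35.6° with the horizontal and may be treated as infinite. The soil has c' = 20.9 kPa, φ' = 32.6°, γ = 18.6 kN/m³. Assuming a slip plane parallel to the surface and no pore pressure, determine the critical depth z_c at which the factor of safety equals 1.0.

z_c = 22.25 m

Setting FS = 1.00 in FS = [c' + γz cos²β tanφ'] / [γz sinβ cosβ] and solving for z:
z = c' / [γ cosβ (FS·sinβ − cosβ·tanφ')]
  = 20.9 / [18.6·cos35.6°·(1.00·sin35.6° − cos35.6°·tan32.6°)]
  = 20.9 / [18.6·0.8131·(1.00·0.5821 − 0.8131·0.6395)]
  = 20.9 / 0.9395 = 22.245 m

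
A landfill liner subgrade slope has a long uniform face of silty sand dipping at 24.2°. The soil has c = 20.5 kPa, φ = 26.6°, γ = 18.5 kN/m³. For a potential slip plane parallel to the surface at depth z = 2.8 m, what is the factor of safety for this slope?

FS = 2.17

For an infinite slope with a slip plane parallel to the surface (no pore pressure): FS = [c + γz cos²β tanφ] / [γz sinβ cosβ].
γz = 18.5·2.8 = 51.80 kN/m²
Numerator = 20.5 + 51.80·cos²24.2°·tan26.6° = 20.5 + 51.80·0.8320·0.5008 = 42.081 kPa
Denominator = 51.80·sin24.2°·cos24.2° = 51.80·0.4099·0.9121 = 19.368 kPa
FS = 42.081 / 19.368 = 2.173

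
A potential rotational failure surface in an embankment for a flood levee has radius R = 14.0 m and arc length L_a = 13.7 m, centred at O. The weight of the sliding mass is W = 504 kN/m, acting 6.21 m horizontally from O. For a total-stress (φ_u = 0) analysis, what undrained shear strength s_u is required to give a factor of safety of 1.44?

FS = s_u·L_a·R / (W·d), so s_u = FS·W·d / (L_a·R).
s_u = 1.44·504·6.21 / (13.70·14.0) = 4507.0 / 191.80 = 23.50 kPa

s_u = 23.5 kPa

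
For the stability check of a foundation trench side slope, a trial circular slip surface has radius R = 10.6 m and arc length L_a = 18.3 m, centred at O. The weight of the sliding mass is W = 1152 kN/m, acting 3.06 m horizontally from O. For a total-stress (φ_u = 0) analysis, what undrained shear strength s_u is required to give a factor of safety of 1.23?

FS = s_u·L_a·R / (W·d), so s_u = FS·W·d / (L_a·R).
s_u = 1.23·1152·3.06 / (18.30·10.6) = 4335.9 / 193.98 = 22.35 kPa

s_u = 22.4 kPa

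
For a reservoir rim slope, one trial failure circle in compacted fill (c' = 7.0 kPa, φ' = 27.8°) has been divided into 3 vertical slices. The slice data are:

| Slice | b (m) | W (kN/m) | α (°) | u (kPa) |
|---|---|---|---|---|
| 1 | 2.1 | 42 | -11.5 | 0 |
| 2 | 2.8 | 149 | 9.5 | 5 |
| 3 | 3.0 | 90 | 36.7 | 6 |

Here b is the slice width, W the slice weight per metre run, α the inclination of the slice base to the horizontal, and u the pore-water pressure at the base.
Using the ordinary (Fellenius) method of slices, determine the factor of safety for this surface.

FS = 2.56

Ordinary method of slices: FS = Σ[c'·Δl_i + (W_i cosα_i − u_i·Δl_i)·tanφ'] / Σ W_i sinα_i, with Δl_i = b_i / cosα_i.
Slice 1: Δl = 2.1/cos(-11.5°) = 2.143 m; N'_1 = 42·cos(-11.5°) − 0·2.143 = 41.2; c'Δl = 15.00; W sinα = -8.4
Slice 2: Δl = 2.8/cos9.5° = 2.839 m; N'_2 = 149·cos9.5° − 5·2.839 = 132.8; c'Δl = 19.87; W sinα = 24.6
Slice 3: Δl = 3.0/cos36.7° = 3.742 m; N'_3 = 90·cos36.7° − 6·3.742 = 49.7; c'Δl = 26.19; W sinα = 53.8
Σc'Δl = 61.1 kN/m; ΣN' = 223.6 kN/m; ΣW sinα = 70.0 kN/m
Resisting = 61.1 + 223.6·tan27.8° = 61.1 + 117.9 = 179.0 kN/m
FS = 179.0 / 70.0 = 2.557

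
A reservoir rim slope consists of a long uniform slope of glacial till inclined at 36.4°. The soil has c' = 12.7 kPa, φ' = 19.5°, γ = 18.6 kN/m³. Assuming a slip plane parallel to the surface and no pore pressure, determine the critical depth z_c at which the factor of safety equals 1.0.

Setting FS = 1.00 in FS = [c' + γz cos²β tanφ'] / [γz sinβ cosβ] and solving for z:
z = c' / [γ cosβ (FS·sinβ − cosβ·tanφ')]
  = 12.7 / [18.6·cos36.4°·(1.00·sin36.4° − cos36.4°·tan19.5°)]
  = 12.7 / [18.6·0.8049·(1.00·0.5934 − 0.8049·0.3541)]
  = 12.7 / 4.6169 = 2.751 m

z_c = 2.75 m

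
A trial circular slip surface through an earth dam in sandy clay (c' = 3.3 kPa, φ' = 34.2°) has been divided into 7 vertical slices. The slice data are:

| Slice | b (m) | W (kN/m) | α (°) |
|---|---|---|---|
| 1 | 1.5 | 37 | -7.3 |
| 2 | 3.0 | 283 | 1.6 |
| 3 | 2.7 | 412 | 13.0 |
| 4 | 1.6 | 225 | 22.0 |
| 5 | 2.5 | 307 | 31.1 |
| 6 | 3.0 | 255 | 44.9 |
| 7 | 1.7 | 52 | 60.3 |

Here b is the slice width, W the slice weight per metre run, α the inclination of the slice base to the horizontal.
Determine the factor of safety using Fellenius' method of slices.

Ordinary method of slices: FS = Σ[c'·Δl_i + (W_i cosα_i)·tanφ'] / Σ W_i sinα_i, with Δl_i = b_i / cosα_i.
Slice 1: Δl = 1.5/cos(-7.3°) = 1.512 m; N'_1 = 37·cos(-7.3°) = 36.7; c'Δl = 4.99; W sinα = -4.7
Slice 2: Δl = 3.0/cos1.6° = 3.001 m; N'_2 = 283·cos1.6° = 282.9; c'Δl = 9.90; W sinα = 7.9
Slice 3: Δl = 2.7/cos13.0° = 2.771 m; N'_3 = 412·cos13.0° = 401.4; c'Δl = 9.14; W sinα = 92.7
Slice 4: Δl = 1.6/cos22.0° = 1.726 m; N'_4 = 225·cos22.0° = 208.6; c'Δl = 5.69; W sinα = 84.3
Slice 5: Δl = 2.5/cos31.1° = 2.920 m; N'_5 = 307·cos31.1° = 262.9; c'Δl = 9.63; W sinα = 158.6
Slice 6: Δl = 3.0/cos44.9° = 4.235 m; N'_6 = 255·cos44.9° = 180.6; c'Δl = 13.98; W sinα = 180.0
Slice 7: Δl = 1.7/cos60.3° = 3.431 m; N'_7 = 52·cos60.3° = 25.8; c'Δl = 11.32; W sinα = 45.2
Σc'Δl = 64.7 kN/m; ΣN' = 1398.9 kN/m; ΣW sinα = 563.9 kN/m
Resisting = 64.7 + 1398.9·tan34.2° = 64.7 + 950.7 = 1015.4 kN/m
FS = 1015.4 / 563.9 = 1.801

FS = 1.80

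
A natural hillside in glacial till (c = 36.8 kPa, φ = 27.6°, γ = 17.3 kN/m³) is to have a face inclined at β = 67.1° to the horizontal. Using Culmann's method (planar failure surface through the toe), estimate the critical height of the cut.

Culmann's analysis gives the critical failure plane at α_cr = (β + φ)/2 = (67.1 + 27.6)/2 = 47.3°, and the critical height
H_c = (4c/γ) · sinβ cosφ / [1 − cos(β − φ)]
    = (4·36.8/17.3) · sin67.1°·cos27.6° / [1 − cos(39.5°)]
    = 8.509 · 0.9212·0.8862 / [1 − 0.7716]
    = 8.509 · 0.8164 / 0.2284
    = 30.42 m

H_c = 30.42 m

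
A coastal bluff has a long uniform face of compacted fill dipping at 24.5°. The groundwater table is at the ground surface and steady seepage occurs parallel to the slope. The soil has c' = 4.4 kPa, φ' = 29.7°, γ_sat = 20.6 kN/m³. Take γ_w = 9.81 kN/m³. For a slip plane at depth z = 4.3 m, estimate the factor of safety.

With seepage parallel to the slope and the water table at the surface, the effective normal stress on the slip plane uses the buoyant unit weight γ' = γ_sat − γ_w while the driving shear stress uses γ_sat:
FS = [c' + γ' z cos²β tanφ'] / [γ_sat z sinβ cosβ]
γ' = 20.6 − 9.81 = 10.79 kN/m³
Numerator = 4.4 + 10.79·4.3·cos²24.5°·tan29.7° = 4.4 + 10.79·4.3·0.8280·0.5704 = 26.313 kPa
Denominator = 20.6·4.3·sin24.5°·cos24.5° = 20.6·4.3·0.4147·0.9100 = 33.426 kPa
FS = 26.313 / 33.426 = 0.787

FS = 0.79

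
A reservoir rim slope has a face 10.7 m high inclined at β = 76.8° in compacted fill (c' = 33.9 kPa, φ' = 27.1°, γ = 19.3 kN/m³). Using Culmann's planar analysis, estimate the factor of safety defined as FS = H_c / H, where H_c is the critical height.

H_c = (4c'/γ) · sinβ cosφ' / [1 − cos(β − φ')]
    = (4·33.9/19.3) · sin76.8°·cos27.1° / [1 − cos49.7°]
    = 7.026 · 0.8667 / 0.3532 = 17.24 m
FS = H_c / H = 17.24 / 10.7 = 1.611

FS = 1.61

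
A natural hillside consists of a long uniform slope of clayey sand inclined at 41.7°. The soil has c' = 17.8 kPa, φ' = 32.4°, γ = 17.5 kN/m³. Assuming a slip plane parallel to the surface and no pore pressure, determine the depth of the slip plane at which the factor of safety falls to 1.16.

Setting FS = 1.16 in FS = [c' + γz cos²β tanφ'] / [γz sinβ cosβ] and solving for z:
z = c' / [γ cosβ (FS·sinβ − cosβ·tanφ')]
  = 17.8 / [17.5·cos41.7°·(1.16·sin41.7° − cos41.7°·tan32.4°)]
  = 17.8 / [17.5·0.7466·(1.16·0.6652 − 0.7466·0.6346)]
  = 17.8 / 3.8916 = 4.574 m

z = 4.57 m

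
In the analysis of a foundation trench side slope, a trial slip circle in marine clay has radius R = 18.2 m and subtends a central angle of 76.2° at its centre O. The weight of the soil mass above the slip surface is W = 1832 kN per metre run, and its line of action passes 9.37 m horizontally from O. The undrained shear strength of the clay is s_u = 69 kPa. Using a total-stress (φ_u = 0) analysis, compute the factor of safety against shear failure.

Taking moments about the centre O, the resisting moment is provided by the undrained shear strength acting along the arc:
Arc length L_a = R·θ = 18.2·(76.2°·π/180) = 18.2·1.3299 = 24.20 m
M_R = s_u·L_a·R = 69·24.20·18.2 = 30396.5 kN·m/m
M_D = W·d = 1832·9.37 = 17165.8 kN·m/m
FS = M_R / M_D = 30396.5 / 17165.8 = 1.771

FS = 1.77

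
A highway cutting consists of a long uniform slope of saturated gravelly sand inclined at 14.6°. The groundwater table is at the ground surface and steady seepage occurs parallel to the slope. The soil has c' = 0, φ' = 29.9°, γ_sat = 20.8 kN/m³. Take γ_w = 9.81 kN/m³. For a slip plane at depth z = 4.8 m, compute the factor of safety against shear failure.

With seepage parallel to the slope and the water table at the surface, the effective normal stress on the slip plane uses the buoyant unit weight γ' = γ_sat − γ_w while the driving shear stress uses γ_sat:
FS = [c' + γ' z cos²β tanφ'] / [γ_sat z sinβ cosβ]
(For c' = 0 this reduces to FS = (γ'/γ_sat)·tanφ'/tanβ.)
γ' = 20.8 − 9.81 = 10.99 kN/m³
Numerator = 0.0 + 10.99·4.8·cos²14.6°·tan29.9° = 0.0 + 10.99·4.8·0.9365·0.5750 = 28.406 kPa
Denominator = 20.8·4.8·sin14.6°·cos14.6° = 20.8·4.8·0.2521·0.9677 = 24.354 kPa
FS = 28.406 / 24.354 = 1.166

FS = 1.17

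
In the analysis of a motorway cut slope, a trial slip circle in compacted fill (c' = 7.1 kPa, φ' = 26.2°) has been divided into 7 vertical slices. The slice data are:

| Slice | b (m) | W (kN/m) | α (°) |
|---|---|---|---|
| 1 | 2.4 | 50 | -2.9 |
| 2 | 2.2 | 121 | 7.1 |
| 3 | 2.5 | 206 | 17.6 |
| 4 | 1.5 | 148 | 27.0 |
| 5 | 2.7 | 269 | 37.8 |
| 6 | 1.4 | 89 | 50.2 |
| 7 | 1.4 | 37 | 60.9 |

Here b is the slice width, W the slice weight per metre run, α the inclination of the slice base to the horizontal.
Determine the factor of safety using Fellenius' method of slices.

Ordinary method of slices: FS = Σ[c'·Δl_i + (W_i cosα_i)·tanφ'] / Σ W_i sinα_i, with Δl_i = b_i / cosα_i.
Slice 1: Δl = 2.4/cos(-2.9°) = 2.403 m; N'_1 = 50·cos(-2.9°) = 49.9; c'Δl = 17.06; W sinα = -2.5
Slice 2: Δl = 2.2/cos7.1° = 2.217 m; N'_2 = 121·cos7.1° = 120.1; c'Δl = 15.74; W sinα = 15.0
Slice 3: Δl = 2.5/cos17.6° = 2.623 m; N'_3 = 206·cos17.6° = 196.4; c'Δl = 18.62; W sinα = 62.3
Slice 4: Δl = 1.5/cos27.0° = 1.683 m; N'_4 = 148·cos27.0° = 131.9; c'Δl = 11.95; W sinα = 67.2
Slice 5: Δl = 2.7/cos37.8° = 3.417 m; N'_5 = 269·cos37.8° = 212.6; c'Δl = 24.26; W sinα = 164.9
Slice 6: Δl = 1.4/cos50.2° = 2.187 m; N'_6 = 89·cos50.2° = 57.0; c'Δl = 15.53; W sinα = 68.4
Slice 7: Δl = 1.4/cos60.9° = 2.879 m; N'_7 = 37·cos60.9° = 18.0; c'Δl = 20.44; W sinα = 32.3
Σc'Δl = 123.6 kN/m; ΣN' = 785.8 kN/m; ΣW sinα = 407.5 kN/m
Resisting = 123.6 + 785.8·tan26.2° = 123.6 + 386.6 = 510.2 kN/m
FS = 510.2 / 407.5 = 1.252

FS = 1.25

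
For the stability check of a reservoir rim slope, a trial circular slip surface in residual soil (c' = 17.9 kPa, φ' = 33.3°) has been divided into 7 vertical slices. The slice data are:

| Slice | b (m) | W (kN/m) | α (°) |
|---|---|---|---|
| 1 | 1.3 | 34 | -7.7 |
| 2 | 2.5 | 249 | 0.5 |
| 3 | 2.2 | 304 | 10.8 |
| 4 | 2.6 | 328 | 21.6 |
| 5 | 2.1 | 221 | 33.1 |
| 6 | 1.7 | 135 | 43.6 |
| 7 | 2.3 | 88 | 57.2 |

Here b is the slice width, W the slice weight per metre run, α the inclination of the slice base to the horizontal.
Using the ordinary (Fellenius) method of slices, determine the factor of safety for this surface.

FS = 2.42

Ordinary method of slices: FS = Σ[c'·Δl_i + (W_i cosα_i)·tanφ'] / Σ W_i sinα_i, with Δl_i = b_i / cosα_i.
Slice 1: Δl = 1.3/cos(-7.7°) = 1.312 m; N'_1 = 34·cos(-7.7°) = 33.7; c'Δl = 23.48; W sinα = -4.6
Slice 2: Δl = 2.5/cos0.5° = 2.500 m; N'_2 = 249·cos0.5° = 249.0; c'Δl = 44.75; W sinα = 2.2
Slice 3: Δl = 2.2/cos10.8° = 2.240 m; N'_3 = 304·cos10.8° = 298.6; c'Δl = 40.09; W sinα = 57.0
Slice 4: Δl = 2.6/cos21.6° = 2.796 m; N'_4 = 328·cos21.6° = 305.0; c'Δl = 50.06; W sinα = 120.7
Slice 5: Δl = 2.1/cos33.1° = 2.507 m; N'_5 = 221·cos33.1° = 185.1; c'Δl = 44.87; W sinα = 120.7
Slice 6: Δl = 1.7/cos43.6° = 2.348 m; N'_6 = 135·cos43.6° = 97.8; c'Δl = 42.02; W sinα = 93.1
Slice 7: Δl = 2.3/cos57.2° = 4.246 m; N'_7 = 88·cos57.2° = 47.7; c'Δl = 76.00; W sinα = 74.0
Σc'Δl = 321.3 kN/m; ΣN' = 1216.8 kN/m; ΣW sinα = 463.1 kN/m
Resisting = 321.3 + 1216.8·tan33.3° = 321.3 + 799.3 = 1120.6 kN/m
FS = 1120.6 / 463.1 = 2.420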